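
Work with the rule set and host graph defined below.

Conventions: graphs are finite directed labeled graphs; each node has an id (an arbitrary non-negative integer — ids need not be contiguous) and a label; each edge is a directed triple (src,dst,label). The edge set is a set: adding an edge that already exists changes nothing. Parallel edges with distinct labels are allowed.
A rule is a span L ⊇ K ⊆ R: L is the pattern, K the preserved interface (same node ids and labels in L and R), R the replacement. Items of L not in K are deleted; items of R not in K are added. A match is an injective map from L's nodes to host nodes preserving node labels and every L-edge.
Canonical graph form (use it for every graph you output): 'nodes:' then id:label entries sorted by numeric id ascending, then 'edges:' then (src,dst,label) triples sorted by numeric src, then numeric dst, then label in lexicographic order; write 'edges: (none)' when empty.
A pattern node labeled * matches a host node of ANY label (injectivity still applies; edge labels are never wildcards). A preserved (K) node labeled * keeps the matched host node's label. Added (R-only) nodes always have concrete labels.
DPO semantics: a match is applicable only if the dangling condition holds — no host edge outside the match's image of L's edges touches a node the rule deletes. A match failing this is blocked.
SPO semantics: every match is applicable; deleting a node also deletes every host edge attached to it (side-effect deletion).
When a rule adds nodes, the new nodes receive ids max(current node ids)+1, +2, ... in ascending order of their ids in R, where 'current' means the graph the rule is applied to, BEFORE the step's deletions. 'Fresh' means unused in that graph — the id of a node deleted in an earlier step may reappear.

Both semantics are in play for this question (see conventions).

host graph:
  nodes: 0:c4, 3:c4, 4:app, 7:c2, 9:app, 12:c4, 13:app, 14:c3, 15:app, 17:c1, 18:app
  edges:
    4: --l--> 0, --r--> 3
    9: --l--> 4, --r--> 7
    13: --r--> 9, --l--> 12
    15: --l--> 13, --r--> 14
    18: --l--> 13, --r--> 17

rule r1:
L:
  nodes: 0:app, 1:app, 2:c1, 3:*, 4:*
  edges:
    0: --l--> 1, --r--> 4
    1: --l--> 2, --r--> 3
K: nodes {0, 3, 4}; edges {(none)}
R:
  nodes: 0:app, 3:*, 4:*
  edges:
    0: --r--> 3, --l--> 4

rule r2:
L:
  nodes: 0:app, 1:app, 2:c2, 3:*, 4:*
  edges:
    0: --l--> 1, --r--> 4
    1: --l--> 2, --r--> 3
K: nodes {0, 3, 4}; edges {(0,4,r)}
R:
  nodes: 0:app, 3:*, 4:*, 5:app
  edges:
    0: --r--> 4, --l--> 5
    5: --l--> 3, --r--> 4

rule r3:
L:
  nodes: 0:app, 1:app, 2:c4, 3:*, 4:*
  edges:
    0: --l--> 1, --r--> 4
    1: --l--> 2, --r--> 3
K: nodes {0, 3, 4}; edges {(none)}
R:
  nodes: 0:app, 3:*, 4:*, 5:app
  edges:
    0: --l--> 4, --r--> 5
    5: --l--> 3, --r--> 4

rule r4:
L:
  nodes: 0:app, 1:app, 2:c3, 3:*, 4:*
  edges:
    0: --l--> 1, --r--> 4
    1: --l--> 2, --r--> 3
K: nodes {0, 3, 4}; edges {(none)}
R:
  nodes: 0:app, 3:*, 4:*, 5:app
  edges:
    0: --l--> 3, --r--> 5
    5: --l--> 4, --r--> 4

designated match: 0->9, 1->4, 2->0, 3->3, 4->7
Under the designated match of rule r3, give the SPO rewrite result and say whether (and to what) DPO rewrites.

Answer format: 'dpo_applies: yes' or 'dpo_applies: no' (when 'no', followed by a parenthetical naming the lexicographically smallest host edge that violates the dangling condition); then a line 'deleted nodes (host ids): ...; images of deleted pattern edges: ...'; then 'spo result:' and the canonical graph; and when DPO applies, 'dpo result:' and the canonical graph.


dpo_applies: yes
deleted nodes (host ids): 0, 4; images of deleted pattern edges: (4,0,l); (4,3,r); (9,4,l); (9,7,r)
spo result:
nodes: 3:c4, 7:c2, 9:app, 12:c4, 13:app, 14:c3, 15:app, 17:c1, 18:app, 19:app
edges: (9,7,l); (9,19,r); (13,9,r); (13,12,l); (15,13,l); (15,14,r); (18,13,l); (18,17,r); (19,3,l); (19,7,r)
dpo result:
nodes: 3:c4, 7:c2, 9:app, 12:c4, 13:app, 14:c3, 15:app, 17:c1, 18:app, 19:app
edges: (9,7,l); (9,19,r); (13,9,r); (13,12,l); (15,13,l); (15,14,r); (18,13,l); (18,17,r); (19,3,l); (19,7,r)


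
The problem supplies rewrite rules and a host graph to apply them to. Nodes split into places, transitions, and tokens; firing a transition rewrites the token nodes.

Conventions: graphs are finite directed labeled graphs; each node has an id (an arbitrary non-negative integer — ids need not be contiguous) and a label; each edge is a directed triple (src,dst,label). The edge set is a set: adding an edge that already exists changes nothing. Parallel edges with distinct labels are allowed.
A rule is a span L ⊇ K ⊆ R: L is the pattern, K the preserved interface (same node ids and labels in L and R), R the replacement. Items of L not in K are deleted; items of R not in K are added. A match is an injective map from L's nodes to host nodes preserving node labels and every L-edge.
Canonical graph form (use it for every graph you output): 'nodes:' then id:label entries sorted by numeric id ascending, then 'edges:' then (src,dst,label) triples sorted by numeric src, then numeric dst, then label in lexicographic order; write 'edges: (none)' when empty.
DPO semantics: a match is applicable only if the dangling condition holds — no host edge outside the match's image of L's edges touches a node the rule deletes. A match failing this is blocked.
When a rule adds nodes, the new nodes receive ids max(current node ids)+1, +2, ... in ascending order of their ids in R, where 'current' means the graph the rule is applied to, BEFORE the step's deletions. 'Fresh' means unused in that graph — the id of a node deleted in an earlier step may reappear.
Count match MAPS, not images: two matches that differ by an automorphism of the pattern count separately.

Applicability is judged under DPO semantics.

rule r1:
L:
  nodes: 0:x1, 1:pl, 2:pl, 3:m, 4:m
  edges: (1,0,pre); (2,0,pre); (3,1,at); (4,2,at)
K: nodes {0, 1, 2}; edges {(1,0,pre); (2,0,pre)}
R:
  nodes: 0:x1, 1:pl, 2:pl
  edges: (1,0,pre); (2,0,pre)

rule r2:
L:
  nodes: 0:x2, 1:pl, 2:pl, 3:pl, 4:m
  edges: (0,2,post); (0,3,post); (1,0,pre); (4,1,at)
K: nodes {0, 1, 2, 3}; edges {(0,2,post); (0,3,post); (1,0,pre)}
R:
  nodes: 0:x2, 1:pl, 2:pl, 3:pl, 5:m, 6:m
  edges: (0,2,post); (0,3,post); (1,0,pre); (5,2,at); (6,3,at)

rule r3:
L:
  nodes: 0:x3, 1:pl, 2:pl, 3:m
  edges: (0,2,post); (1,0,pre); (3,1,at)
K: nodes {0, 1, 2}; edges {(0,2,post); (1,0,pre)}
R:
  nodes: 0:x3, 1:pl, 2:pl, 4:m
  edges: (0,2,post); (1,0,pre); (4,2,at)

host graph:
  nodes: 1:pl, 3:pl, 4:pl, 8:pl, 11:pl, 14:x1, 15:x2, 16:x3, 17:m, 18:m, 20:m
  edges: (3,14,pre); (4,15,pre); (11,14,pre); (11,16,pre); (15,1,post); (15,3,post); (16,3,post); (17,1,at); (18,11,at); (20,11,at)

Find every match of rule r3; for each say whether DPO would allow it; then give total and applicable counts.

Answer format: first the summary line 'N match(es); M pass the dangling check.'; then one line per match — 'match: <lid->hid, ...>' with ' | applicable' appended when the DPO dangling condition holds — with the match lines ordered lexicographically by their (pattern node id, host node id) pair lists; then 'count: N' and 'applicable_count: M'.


2 match(es); 2 pass the dangling check.
match: 0->16, 1->11, 2->3, 3->18 | applicable
match: 0->16, 1->11, 2->3, 3->20 | applicable
count: 2
applicable_count: 2


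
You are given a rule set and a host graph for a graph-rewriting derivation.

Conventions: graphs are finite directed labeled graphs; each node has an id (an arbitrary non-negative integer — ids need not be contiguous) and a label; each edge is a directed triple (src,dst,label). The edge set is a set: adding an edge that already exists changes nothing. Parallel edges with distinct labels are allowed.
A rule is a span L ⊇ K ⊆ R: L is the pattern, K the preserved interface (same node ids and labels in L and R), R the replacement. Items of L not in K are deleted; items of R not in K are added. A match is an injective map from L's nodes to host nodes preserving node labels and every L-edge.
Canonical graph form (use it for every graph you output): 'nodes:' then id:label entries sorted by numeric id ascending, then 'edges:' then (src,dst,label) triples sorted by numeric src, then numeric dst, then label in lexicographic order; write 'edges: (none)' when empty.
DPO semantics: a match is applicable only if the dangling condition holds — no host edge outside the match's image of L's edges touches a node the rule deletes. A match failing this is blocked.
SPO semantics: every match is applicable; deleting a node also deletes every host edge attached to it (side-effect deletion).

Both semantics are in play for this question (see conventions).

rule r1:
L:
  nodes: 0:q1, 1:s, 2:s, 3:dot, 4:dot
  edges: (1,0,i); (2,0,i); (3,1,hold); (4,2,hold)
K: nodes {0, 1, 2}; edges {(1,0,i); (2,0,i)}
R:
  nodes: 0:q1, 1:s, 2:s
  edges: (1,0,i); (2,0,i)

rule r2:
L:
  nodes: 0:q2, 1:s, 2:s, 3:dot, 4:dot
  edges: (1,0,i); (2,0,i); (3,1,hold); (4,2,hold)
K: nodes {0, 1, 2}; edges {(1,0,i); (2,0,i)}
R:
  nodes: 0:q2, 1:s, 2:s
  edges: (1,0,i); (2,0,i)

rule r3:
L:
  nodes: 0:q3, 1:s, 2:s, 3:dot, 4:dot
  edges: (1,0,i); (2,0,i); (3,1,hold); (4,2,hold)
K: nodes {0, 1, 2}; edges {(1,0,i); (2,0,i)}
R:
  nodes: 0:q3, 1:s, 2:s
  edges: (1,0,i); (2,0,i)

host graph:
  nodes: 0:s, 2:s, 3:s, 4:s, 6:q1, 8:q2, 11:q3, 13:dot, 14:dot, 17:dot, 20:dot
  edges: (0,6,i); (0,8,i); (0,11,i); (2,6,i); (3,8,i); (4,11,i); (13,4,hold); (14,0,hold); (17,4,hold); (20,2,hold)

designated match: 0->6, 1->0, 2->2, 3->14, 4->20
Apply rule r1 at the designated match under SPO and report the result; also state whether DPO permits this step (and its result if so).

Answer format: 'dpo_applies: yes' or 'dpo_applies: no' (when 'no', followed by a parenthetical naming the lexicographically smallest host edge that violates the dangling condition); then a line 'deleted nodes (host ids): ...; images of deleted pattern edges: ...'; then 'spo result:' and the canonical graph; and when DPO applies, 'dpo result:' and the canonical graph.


dpo_applies: yes
deleted nodes (host ids): 14, 20; images of deleted pattern edges: (14,0,hold); (20,2,hold)
spo result:
nodes: 0:s, 2:s, 3:s, 4:s, 6:q1, 8:q2, 11:q3, 13:dot, 17:dot
edges: (0,6,i); (0,8,i); (0,11,i); (2,6,i); (3,8,i); (4,11,i); (13,4,hold); (17,4,hold)
dpo result:
nodes: 0:s, 2:s, 3:s, 4:s, 6:q1, 8:q2, 11:q3, 13:dot, 17:dot
edges: (0,6,i); (0,8,i); (0,11,i); (2,6,i); (3,8,i); (4,11,i); (13,4,hold); (17,4,hold)


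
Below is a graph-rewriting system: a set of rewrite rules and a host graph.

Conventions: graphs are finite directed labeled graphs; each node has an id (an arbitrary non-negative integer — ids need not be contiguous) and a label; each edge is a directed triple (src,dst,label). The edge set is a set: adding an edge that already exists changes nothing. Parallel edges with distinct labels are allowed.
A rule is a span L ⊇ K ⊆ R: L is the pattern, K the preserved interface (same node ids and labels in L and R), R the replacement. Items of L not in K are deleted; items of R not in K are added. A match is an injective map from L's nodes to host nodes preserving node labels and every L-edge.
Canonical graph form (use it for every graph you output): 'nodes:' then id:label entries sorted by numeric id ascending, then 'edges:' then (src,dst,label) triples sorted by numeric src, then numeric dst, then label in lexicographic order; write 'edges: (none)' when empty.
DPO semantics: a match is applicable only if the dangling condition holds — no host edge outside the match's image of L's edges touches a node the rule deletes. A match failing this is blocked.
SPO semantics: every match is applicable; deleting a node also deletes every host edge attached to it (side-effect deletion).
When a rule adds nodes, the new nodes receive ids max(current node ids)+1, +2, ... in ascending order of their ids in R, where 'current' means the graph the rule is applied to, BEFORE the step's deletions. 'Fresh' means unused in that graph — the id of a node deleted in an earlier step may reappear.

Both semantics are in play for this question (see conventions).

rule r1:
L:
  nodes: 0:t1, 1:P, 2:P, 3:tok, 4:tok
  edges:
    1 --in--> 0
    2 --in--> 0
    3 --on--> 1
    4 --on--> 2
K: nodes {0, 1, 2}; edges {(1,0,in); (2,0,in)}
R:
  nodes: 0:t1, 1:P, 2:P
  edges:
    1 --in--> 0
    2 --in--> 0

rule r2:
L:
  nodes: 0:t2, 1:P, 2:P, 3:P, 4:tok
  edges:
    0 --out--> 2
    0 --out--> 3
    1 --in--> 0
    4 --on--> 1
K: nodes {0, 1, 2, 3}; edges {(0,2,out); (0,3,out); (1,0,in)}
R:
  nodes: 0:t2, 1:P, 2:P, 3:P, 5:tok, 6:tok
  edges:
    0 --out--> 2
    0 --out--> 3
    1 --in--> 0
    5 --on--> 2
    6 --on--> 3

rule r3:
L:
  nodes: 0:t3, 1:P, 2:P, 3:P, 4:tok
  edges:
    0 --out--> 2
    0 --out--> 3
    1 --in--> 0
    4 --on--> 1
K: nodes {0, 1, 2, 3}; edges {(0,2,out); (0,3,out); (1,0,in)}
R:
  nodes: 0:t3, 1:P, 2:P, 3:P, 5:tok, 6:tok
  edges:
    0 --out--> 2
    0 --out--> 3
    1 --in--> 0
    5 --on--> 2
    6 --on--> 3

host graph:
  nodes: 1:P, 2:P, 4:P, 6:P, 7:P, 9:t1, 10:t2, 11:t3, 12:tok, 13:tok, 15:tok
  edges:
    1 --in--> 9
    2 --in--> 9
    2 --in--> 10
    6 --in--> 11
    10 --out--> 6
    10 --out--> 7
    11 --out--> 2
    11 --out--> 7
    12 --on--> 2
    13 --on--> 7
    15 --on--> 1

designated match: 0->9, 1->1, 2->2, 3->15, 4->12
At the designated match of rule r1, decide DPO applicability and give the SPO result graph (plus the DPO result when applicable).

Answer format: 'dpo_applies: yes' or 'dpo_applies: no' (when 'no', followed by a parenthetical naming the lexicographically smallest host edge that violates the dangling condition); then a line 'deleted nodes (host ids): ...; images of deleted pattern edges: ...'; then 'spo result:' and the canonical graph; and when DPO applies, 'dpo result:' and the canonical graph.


dpo_applies: yes
deleted nodes (host ids): 12, 15; images of deleted pattern edges: (12,2,on); (15,1,on)
spo result:
nodes: 1:P, 2:P, 4:P, 6:P, 7:P, 9:t1, 10:t2, 11:t3, 13:tok
edges: (1,9,in); (2,9,in); (2,10,in); (6,11,in); (10,6,out); (10,7,out); (11,2,out); (11,7,out); (13,7,on)
dpo result:
nodes: 1:P, 2:P, 4:P, 6:P, 7:P, 9:t1, 10:t2, 11:t3, 13:tok
edges: (1,9,in); (2,9,in); (2,10,in); (6,11,in); (10,6,out); (10,7,out); (11,2,out); (11,7,out); (13,7,on)


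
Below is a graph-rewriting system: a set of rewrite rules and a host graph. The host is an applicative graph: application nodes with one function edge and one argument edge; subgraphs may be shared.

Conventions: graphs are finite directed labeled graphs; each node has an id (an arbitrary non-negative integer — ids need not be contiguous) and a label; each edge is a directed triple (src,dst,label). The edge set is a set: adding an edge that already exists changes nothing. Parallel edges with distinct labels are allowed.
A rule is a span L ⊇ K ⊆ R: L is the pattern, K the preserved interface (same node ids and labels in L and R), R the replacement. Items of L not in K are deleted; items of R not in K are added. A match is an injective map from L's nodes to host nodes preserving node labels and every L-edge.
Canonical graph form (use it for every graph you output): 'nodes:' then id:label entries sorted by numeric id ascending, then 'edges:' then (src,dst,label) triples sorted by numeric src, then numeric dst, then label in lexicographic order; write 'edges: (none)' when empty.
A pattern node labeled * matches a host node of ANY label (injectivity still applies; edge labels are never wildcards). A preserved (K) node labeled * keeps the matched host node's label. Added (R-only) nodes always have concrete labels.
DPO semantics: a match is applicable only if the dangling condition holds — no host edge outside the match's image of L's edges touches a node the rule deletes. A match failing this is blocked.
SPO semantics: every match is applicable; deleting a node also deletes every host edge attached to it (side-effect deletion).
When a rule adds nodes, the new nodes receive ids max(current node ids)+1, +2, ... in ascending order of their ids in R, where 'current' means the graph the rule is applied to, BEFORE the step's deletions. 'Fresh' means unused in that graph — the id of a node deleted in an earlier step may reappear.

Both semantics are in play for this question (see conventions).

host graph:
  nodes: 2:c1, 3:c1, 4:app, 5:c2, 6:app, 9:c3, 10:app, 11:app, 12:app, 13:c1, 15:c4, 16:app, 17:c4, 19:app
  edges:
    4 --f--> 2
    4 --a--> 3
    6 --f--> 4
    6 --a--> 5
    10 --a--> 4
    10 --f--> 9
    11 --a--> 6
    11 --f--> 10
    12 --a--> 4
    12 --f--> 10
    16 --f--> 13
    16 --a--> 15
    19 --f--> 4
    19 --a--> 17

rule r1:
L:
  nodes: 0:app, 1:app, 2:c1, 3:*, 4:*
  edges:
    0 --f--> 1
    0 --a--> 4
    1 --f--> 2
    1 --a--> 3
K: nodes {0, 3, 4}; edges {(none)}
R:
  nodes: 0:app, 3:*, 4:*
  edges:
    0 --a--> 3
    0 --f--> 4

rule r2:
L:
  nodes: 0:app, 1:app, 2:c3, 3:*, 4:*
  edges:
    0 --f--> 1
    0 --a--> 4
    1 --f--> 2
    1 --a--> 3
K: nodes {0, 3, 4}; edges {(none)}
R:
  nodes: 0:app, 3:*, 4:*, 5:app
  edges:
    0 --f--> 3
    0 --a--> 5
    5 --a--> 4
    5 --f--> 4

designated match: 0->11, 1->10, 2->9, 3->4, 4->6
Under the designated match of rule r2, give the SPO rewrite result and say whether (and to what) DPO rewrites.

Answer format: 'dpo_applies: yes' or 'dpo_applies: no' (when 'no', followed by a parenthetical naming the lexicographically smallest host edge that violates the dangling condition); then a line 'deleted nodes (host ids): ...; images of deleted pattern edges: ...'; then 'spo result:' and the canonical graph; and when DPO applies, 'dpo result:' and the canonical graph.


dpo_applies: no
(the rule deletes node 10, which keeps host edge (12,10,f) outside the match image — the dangling condition fails, DPO blocks; SPO proceeds and side-deletes such edges)
deleted nodes (host ids): 9, 10; images of deleted pattern edges: (10,4,a); (10,9,f); (11,6,a); (11,10,f)
spo result:
nodes: 2:c1, 3:c1, 4:app, 5:c2, 6:app, 11:app, 12:app, 13:c1, 15:c4, 16:app, 17:c4, 19:app, 20:app
edges: (4,2,f); (4,3,a); (6,4,f); (6,5,a); (11,4,f); (11,20,a); (12,4,a); (16,13,f); (16,15,a); (19,4,f); (19,17,a); (20,6,a); (20,6,f)


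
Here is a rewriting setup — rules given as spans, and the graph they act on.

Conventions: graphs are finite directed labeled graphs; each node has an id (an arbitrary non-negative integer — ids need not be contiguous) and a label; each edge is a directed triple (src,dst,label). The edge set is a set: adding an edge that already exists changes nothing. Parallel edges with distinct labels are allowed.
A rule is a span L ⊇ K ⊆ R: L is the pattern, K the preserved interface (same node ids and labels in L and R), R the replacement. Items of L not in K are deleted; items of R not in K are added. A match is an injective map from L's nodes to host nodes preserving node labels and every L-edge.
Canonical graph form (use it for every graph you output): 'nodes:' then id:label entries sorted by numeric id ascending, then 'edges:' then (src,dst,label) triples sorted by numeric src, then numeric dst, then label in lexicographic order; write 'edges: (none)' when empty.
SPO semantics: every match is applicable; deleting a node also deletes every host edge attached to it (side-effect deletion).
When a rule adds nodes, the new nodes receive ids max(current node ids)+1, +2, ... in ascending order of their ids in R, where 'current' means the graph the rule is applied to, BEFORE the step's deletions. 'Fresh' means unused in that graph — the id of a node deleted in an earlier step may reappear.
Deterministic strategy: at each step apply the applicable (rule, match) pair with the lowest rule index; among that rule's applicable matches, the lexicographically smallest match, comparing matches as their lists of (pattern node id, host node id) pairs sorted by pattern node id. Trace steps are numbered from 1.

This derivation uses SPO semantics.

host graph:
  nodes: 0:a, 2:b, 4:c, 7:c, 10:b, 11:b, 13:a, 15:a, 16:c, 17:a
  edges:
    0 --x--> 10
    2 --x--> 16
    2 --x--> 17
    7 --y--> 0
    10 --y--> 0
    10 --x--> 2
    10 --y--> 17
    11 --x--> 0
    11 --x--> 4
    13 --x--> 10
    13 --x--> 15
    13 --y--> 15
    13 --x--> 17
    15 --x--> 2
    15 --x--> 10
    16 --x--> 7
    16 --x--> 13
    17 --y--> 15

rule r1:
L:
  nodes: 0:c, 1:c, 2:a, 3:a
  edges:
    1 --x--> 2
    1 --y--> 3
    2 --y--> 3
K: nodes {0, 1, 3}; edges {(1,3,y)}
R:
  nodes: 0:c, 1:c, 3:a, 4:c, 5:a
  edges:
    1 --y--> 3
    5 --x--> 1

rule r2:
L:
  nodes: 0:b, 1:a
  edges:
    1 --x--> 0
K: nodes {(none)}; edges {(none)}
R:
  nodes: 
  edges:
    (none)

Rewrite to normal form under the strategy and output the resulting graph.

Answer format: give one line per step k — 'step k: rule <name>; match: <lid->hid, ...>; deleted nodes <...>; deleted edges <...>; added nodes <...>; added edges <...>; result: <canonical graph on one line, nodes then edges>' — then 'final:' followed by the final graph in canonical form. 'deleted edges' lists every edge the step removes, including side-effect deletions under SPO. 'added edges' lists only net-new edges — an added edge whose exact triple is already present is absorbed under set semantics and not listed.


step 1: rule r2; match: 0->2, 1->15; deleted nodes 2, 15; deleted edges (2,16,x); (2,17,x); (10,2,x); (13,15,x); (13,15,y); (15,2,x); (15,10,x); (17,15,y); added nodes (none); added edges (none); result: nodes: 0:a, 4:c, 7:c, 10:b, 11:b, 13:a, 16:c, 17:a edges: (0,10,x); (7,0,y); (10,0,y); (10,17,y); (11,0,x); (11,4,x); (13,10,x); (13,17,x); (16,7,x); (16,13,x)
step 2: rule r2; match: 0->10, 1->0; deleted nodes 0, 10; deleted edges (0,10,x); (7,0,y); (10,0,y); (10,17,y); (11,0,x); (13,10,x); added nodes (none); added edges (none); result: nodes: 4:c, 7:c, 11:b, 13:a, 16:c, 17:a edges: (11,4,x); (13,17,x); (16,7,x); (16,13,x)
final:
nodes: 4:c, 7:c, 11:b, 13:a, 16:c, 17:a
edges: (11,4,x); (13,17,x); (16,7,x); (16,13,x)


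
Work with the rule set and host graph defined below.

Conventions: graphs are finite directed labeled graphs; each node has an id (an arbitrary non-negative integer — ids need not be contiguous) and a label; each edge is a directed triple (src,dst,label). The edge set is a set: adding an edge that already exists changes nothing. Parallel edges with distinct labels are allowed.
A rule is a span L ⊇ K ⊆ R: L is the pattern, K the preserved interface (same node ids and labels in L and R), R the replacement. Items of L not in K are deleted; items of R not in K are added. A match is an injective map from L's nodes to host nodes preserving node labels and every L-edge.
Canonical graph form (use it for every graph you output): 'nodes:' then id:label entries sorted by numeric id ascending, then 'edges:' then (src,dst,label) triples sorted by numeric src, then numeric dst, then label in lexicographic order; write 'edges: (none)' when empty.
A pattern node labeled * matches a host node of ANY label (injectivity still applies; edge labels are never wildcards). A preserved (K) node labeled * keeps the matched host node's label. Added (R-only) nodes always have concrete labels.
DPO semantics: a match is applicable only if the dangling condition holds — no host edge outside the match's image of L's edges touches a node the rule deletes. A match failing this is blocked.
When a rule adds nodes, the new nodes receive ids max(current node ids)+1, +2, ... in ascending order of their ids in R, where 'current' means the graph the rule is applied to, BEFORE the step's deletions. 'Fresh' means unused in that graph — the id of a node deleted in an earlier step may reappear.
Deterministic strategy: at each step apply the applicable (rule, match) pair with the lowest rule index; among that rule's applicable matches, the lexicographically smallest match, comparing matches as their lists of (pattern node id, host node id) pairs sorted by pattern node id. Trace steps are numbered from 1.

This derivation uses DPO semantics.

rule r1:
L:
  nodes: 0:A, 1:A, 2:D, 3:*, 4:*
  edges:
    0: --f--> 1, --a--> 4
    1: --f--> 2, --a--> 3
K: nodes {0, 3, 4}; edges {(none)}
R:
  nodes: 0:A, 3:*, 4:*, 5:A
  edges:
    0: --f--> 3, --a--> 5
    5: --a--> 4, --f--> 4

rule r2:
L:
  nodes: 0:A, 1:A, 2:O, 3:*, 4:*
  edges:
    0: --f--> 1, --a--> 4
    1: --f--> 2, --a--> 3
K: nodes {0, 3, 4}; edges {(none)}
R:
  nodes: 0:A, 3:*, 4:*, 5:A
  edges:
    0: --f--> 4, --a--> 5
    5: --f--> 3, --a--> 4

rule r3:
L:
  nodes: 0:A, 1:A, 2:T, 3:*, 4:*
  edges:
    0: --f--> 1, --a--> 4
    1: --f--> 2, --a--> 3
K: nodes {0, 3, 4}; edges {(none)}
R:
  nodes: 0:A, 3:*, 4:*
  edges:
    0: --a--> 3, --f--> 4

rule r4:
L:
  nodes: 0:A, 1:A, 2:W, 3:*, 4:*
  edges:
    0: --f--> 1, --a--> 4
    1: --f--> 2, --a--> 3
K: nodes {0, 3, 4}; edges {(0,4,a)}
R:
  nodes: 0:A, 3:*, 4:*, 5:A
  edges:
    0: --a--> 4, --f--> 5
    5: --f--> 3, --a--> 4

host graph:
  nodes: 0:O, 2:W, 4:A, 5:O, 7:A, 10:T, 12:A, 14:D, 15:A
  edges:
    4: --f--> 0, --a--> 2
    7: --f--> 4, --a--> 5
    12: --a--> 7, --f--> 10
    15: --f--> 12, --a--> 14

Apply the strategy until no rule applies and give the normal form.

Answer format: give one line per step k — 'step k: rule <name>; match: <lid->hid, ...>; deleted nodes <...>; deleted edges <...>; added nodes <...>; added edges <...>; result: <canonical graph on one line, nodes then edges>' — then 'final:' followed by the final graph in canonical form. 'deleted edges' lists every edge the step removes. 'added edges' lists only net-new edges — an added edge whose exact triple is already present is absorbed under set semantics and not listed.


step 1: rule r2; match: 0->7, 1->4, 2->0, 3->2, 4->5; deleted nodes 0, 4; deleted edges (4,0,f); (4,2,a); (7,4,f); (7,5,a); added nodes 16; added edges (7,5,f); (7,16,a); (16,2,f); (16,5,a); result: nodes: 2:W, 5:O, 7:A, 10:T, 12:A, 14:D, 15:A, 16:A edges: (7,5,f); (7,16,a); (12,7,a); (12,10,f); (15,12,f); (15,14,a); (16,2,f); (16,5,a)
step 2: rule r3; match: 0->15, 1->12, 2->10, 3->7, 4->14; deleted nodes 10, 12; deleted edges (12,7,a); (12,10,f); (15,12,f); (15,14,a); added nodes (none); added edges (15,7,a); (15,14,f); result: nodes: 2:W, 5:O, 7:A, 14:D, 15:A, 16:A edges: (7,5,f); (7,16,a); (15,7,a); (15,14,f); (16,2,f); (16,5,a)
final:
nodes: 2:W, 5:O, 7:A, 14:D, 15:A, 16:A
edges: (7,5,f); (7,16,a); (15,7,a); (15,14,f); (16,2,f); (16,5,a)


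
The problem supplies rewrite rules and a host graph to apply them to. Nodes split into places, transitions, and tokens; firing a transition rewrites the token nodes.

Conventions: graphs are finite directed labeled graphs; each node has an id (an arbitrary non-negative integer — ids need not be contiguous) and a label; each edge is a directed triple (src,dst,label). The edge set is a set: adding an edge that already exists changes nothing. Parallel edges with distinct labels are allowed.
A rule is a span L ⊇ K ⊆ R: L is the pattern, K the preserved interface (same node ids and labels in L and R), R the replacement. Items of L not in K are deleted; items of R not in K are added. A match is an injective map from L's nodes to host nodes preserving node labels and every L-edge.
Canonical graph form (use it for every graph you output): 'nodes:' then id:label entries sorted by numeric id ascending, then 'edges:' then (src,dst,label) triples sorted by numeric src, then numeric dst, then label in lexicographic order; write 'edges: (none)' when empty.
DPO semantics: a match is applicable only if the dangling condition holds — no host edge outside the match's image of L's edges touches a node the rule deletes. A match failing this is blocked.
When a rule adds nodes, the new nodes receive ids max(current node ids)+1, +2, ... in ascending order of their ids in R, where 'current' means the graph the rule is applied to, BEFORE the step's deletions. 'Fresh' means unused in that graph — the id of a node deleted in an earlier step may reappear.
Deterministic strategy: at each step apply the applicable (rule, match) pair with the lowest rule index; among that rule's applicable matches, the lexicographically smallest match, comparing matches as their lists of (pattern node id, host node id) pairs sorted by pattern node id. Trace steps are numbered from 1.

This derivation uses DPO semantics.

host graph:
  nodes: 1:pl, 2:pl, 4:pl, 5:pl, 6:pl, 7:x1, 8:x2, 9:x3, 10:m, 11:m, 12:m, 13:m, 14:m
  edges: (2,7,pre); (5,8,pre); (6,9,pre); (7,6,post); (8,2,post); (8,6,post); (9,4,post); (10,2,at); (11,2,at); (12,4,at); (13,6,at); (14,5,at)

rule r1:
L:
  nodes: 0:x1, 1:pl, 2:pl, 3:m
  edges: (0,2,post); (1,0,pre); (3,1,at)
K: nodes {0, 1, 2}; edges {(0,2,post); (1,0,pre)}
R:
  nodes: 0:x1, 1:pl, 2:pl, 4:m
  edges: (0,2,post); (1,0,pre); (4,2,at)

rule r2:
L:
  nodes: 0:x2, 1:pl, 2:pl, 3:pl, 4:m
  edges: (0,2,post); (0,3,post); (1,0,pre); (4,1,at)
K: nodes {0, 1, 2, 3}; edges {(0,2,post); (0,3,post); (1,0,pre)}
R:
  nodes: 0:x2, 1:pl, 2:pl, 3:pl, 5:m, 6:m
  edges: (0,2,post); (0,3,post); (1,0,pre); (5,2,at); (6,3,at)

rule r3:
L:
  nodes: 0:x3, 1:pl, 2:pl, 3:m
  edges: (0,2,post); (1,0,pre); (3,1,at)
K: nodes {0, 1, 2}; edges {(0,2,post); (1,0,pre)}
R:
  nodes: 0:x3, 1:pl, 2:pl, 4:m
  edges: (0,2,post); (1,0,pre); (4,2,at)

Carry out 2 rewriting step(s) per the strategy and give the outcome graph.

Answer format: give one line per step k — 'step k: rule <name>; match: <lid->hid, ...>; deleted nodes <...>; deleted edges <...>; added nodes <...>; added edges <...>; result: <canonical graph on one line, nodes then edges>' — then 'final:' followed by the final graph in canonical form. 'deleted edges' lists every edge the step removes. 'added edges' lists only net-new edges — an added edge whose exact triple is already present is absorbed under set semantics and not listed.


step 1: rule r1; match: 0->7, 1->2, 2->6, 3->10; deleted nodes 10; deleted edges (10,2,at); added nodes 15; added edges (15,6,at); result: nodes: 1:pl, 2:pl, 4:pl, 5:pl, 6:pl, 7:x1, 8:x2, 9:x3, 11:m, 12:m, 13:m, 14:m, 15:m edges: (2,7,pre); (5,8,pre); (6,9,pre); (7,6,post); (8,2,post); (8,6,post); (9,4,post); (11,2,at); (12,4,at); (13,6,at); (14,5,at); (15,6,at)
step 2: rule r1; match: 0->7, 1->2, 2->6, 3->11; deleted nodes 11; deleted edges (11,2,at); added nodes 16; added edges (16,6,at); result: nodes: 1:pl, 2:pl, 4:pl, 5:pl, 6:pl, 7:x1, 8:x2, 9:x3, 12:m, 13:m, 14:m, 15:m, 16:m edges: (2,7,pre); (5,8,pre); (6,9,pre); (7,6,post); (8,2,post); (8,6,post); (9,4,post); (12,4,at); (13,6,at); (14,5,at); (15,6,at); (16,6,at)
final:
nodes: 1:pl, 2:pl, 4:pl, 5:pl, 6:pl, 7:x1, 8:x2, 9:x3, 12:m, 13:m, 14:m, 15:m, 16:m
edges: (2,7,pre); (5,8,pre); (6,9,pre); (7,6,post); (8,2,post); (8,6,post); (9,4,post); (12,4,at); (13,6,at); (14,5,at); (15,6,at); (16,6,at)


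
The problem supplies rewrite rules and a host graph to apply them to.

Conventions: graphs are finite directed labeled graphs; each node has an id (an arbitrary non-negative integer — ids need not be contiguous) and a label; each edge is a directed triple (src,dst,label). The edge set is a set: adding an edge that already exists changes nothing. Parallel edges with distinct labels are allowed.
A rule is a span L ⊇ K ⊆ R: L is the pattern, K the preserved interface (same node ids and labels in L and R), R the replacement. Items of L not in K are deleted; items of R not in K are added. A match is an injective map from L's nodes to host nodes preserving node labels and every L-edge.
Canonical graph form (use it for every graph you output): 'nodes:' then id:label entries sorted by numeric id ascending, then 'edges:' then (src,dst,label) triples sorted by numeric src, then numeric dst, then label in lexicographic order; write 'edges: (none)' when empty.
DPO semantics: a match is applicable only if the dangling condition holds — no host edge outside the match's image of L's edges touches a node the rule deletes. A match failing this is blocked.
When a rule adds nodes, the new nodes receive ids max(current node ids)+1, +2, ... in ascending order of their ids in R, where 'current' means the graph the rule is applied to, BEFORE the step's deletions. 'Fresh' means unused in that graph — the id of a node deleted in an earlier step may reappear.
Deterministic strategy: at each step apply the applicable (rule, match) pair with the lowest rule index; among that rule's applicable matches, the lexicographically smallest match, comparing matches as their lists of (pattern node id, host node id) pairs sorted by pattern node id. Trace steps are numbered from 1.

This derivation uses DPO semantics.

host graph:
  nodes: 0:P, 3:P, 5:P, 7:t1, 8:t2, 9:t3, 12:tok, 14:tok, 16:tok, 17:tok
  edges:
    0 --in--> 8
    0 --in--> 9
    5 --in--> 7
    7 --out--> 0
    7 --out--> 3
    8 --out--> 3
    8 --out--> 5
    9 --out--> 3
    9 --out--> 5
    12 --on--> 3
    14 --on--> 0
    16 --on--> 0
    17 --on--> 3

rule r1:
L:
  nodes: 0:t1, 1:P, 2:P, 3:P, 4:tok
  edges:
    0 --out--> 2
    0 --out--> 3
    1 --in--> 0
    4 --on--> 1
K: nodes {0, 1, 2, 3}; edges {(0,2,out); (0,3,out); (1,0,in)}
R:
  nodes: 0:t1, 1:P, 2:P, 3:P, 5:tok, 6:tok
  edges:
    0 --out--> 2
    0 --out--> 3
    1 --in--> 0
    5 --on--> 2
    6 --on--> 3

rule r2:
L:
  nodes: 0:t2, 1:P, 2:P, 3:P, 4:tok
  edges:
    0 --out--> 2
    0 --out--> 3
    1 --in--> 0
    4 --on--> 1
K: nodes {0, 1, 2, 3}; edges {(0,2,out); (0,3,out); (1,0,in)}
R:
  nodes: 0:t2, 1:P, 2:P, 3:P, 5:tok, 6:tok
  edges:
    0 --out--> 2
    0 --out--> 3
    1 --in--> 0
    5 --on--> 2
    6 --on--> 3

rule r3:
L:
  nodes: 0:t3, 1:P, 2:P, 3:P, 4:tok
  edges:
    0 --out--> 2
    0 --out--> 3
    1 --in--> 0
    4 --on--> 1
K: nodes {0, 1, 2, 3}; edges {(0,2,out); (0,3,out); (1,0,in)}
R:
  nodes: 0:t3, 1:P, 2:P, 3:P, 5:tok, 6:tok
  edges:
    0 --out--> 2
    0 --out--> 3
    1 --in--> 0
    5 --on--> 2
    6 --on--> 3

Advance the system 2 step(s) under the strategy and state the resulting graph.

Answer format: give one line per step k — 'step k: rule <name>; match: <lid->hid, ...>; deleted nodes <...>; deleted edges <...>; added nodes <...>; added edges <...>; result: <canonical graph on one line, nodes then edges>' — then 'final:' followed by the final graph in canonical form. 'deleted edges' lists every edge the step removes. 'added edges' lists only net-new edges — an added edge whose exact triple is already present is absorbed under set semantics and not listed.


step 1: rule r2; match: 0->8, 1->0, 2->3, 3->5, 4->14; deleted nodes 14; deleted edges (14,0,on); added nodes 18, 19; added edges (18,3,on); (19,5,on); result: nodes: 0:P, 3:P, 5:P, 7:t1, 8:t2, 9:t3, 12:tok, 16:tok, 17:tok, 18:tok, 19:tok edges: (0,8,in); (0,9,in); (5,7,in); (7,0,out); (7,3,out); (8,3,out); (8,5,out); (9,3,out); (9,5,out); (12,3,on); (16,0,on); (17,3,on); (18,3,on); (19,5,on)
step 2: rule r1; match: 0->7, 1->5, 2->0, 3->3, 4->19; deleted nodes 19; deleted edges (19,5,on); added nodes 20, 21; added edges (20,0,on); (21,3,on); result: nodes: 0:P, 3:P, 5:P, 7:t1, 8:t2, 9:t3, 12:tok, 16:tok, 17:tok, 18:tok, 20:tok, 21:tok edges: (0,8,in); (0,9,in); (5,7,in); (7,0,out); (7,3,out); (8,3,out); (8,5,out); (9,3,out); (9,5,out); (12,3,on); (16,0,on); (17,3,on); (18,3,on); (20,0,on); (21,3,on)
final:
nodes: 0:P, 3:P, 5:P, 7:t1, 8:t2, 9:t3, 12:tok, 16:tok, 17:tok, 18:tok, 20:tok, 21:tok
edges: (0,8,in); (0,9,in); (5,7,in); (7,0,out); (7,3,out); (8,3,out); (8,5,out); (9,3,out); (9,5,out); (12,3,on); (16,0,on); (17,3,on); (18,3,on); (20,0,on); (21,3,on)


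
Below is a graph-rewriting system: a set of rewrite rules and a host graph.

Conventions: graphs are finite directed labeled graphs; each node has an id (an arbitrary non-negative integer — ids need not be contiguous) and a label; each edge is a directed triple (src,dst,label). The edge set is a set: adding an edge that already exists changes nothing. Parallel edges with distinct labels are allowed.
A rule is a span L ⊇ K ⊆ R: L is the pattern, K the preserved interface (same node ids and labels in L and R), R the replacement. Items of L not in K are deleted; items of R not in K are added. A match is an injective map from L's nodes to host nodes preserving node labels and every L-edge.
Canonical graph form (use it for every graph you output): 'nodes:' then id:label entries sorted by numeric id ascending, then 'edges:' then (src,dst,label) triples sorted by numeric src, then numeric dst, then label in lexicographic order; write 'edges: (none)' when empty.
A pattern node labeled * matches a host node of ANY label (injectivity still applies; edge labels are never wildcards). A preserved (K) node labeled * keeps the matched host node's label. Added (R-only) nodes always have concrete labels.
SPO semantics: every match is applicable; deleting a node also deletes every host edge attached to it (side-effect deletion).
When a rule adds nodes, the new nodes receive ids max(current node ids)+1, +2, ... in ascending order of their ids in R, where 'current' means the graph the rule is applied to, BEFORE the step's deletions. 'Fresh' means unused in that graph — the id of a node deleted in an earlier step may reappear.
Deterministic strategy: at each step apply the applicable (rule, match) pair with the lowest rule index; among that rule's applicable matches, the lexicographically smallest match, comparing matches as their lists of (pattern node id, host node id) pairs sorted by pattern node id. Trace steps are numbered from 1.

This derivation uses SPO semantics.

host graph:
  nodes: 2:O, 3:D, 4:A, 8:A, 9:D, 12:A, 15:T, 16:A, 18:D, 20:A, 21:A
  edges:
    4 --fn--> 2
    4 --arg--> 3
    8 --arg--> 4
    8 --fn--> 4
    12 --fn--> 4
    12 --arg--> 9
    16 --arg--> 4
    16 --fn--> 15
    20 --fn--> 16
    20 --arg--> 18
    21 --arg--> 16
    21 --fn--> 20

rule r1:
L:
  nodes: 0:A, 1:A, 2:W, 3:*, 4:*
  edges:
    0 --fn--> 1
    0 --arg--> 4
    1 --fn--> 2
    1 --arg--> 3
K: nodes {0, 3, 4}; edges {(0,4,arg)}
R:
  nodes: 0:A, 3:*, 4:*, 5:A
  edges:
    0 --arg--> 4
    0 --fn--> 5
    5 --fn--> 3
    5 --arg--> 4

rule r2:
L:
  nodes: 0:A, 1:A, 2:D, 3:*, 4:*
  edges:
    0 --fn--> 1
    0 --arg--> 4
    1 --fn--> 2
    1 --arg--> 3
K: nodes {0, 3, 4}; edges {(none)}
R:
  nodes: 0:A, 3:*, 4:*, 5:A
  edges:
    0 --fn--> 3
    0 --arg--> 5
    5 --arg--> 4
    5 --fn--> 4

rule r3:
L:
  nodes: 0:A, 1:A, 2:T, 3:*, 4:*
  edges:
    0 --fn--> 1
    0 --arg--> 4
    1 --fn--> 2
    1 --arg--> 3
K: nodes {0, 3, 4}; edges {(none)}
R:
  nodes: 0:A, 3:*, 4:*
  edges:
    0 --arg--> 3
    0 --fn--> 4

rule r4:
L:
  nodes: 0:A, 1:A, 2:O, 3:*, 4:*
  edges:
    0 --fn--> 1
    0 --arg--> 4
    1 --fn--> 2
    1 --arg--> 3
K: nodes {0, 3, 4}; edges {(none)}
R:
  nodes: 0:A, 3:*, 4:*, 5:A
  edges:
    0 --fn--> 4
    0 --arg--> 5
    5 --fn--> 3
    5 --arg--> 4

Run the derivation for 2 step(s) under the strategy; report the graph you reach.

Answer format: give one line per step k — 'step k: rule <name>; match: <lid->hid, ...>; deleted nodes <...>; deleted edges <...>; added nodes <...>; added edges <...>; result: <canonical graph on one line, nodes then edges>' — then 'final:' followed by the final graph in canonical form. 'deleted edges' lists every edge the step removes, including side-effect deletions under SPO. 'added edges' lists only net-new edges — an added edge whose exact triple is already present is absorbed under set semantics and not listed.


step 1: rule r3; match: 0->20, 1->16, 2->15, 3->4, 4->18; deleted nodes 15, 16; deleted edges (16,4,arg); (16,15,fn); (20,16,fn); (20,18,arg); (21,16,arg); added nodes (none); added edges (20,4,arg); (20,18,fn); result: nodes: 2:O, 3:D, 4:A, 8:A, 9:D, 12:A, 18:D, 20:A, 21:A edges: (4,2,fn); (4,3,arg); (8,4,arg); (8,4,fn); (12,4,fn); (12,9,arg); (20,4,arg); (20,18,fn); (21,20,fn)
step 2: rule r4; match: 0->12, 1->4, 2->2, 3->3, 4->9; deleted nodes 2, 4; deleted edges (4,2,fn); (4,3,arg); (8,4,arg); (8,4,fn); (12,4,fn); (12,9,arg); (20,4,arg); added nodes 22; added edges (12,9,fn); (12,22,arg); (22,3,fn); (22,9,arg); result: nodes: 3:D, 8:A, 9:D, 12:A, 18:D, 20:A, 21:A, 22:A edges: (12,9,fn); (12,22,arg); (20,18,fn); (21,20,fn); (22,3,fn); (22,9,arg)
final:
nodes: 3:D, 8:A, 9:D, 12:A, 18:D, 20:A, 21:A, 22:A
edges: (12,9,fn); (12,22,arg); (20,18,fn); (21,20,fn); (22,3,fn); (22,9,arg)


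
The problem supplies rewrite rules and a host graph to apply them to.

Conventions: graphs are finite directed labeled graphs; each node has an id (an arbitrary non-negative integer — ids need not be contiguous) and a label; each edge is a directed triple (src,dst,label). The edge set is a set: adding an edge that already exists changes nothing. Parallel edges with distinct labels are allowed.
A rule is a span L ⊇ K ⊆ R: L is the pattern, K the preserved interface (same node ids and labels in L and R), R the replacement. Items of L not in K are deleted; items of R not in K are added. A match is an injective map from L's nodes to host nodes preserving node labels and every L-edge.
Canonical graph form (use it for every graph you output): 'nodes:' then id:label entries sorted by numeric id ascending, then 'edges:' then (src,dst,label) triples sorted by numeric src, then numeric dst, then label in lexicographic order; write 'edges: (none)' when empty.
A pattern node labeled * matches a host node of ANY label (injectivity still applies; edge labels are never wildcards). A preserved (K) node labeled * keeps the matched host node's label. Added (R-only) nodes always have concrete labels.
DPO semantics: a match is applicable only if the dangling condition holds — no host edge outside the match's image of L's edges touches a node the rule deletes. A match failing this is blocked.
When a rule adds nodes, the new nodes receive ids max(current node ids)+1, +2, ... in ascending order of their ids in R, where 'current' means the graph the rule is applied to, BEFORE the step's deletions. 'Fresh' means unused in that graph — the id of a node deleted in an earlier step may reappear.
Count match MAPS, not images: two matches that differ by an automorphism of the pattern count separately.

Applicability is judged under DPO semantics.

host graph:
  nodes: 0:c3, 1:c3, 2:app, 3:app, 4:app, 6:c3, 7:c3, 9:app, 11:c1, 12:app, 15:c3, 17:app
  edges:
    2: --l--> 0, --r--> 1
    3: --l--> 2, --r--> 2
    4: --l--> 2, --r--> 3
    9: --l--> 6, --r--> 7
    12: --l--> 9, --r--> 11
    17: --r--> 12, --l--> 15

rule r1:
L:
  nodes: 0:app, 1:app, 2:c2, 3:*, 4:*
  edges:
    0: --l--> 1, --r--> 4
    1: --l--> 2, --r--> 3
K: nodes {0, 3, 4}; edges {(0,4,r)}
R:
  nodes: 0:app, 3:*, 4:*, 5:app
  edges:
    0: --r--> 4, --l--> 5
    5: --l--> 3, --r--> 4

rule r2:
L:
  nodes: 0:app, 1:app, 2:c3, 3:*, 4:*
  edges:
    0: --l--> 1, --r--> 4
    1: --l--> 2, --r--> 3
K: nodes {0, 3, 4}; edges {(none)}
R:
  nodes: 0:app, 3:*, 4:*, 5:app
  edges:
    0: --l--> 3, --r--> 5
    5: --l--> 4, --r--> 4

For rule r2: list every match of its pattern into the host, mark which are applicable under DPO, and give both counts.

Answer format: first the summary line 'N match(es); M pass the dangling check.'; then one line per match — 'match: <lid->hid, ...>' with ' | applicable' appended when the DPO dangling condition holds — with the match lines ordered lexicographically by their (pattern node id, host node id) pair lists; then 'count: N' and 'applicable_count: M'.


2 match(es); 1 pass the dangling check.
match: 0->4, 1->2, 2->0, 3->1, 4->3
match: 0->12, 1->9, 2->6, 3->7, 4->11 | applicable
count: 2
applicable_count: 1
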